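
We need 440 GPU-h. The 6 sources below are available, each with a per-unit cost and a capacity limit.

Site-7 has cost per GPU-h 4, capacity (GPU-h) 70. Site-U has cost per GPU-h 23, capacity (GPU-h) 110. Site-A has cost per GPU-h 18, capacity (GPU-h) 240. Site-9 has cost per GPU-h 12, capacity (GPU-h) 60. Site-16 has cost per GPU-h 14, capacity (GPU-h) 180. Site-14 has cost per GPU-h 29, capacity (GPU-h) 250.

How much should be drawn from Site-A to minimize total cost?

Cheapest first:
Site-7 at 4: take all 70 GPU-h → 370 still needed.
Site-9 (12): use full 60 → 310 GPU-h to go.
Site-16 at 14: take all 180 GPU-h → 130 still needed.
Take 130 from Site-A at 18 to finish.
Site-U, Site-14: unused.

130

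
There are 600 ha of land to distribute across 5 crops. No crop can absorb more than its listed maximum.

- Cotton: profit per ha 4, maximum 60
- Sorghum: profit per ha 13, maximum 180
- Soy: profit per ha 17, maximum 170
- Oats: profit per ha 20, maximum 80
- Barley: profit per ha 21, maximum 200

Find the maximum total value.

10640

Highest profit per ha first: Barley 21 > Oats 20 > Soy 17 > Sorghum 13 > Cotton 4.
Barley: +200 to 200 (cap) — 400 left.
Give Oats 80 to hit its cap of 80 — 320 left.
Soy: +170 to 170 (cap) — 150 left.
Sorghum: +150 (room for 180) → 150. Pool exhausted.
Total = 13×150 + 17×170 + 20×80 + 21×200 = 10640.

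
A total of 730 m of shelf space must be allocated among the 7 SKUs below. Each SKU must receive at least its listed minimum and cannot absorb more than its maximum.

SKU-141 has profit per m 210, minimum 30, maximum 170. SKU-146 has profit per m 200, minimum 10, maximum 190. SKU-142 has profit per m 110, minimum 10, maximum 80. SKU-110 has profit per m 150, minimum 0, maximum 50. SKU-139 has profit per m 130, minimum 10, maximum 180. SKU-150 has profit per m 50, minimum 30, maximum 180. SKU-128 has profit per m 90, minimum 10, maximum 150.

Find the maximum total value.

117600

Meeting every minimum uses 30+10+10+0+10+30+10 = 100 m, leaving 630.
Highest profit per m first: SKU-141 210 > SKU-146 200 > SKU-110 150 > SKU-139 130 > SKU-142 110 > SKU-128 90 > SKU-150 50.
SKU-141: +140 to 170 (cap) — 490 left.
SKU-146: +180 to 190 (cap) — 310 left.
SKU-110 takes 50 more to reach its cap of 50 — 260 left.
Give SKU-139 170 more to hit its cap of 180 — 90 left.
SKU-142: +70 to 80 (cap) — 20 left.
SKU-128: +20 (room for 140) → 30. Pool exhausted.
Total = 210×170 + 200×190 + 110×80 + 150×50 + 130×180 + 50×30 + 90×30 = 117600.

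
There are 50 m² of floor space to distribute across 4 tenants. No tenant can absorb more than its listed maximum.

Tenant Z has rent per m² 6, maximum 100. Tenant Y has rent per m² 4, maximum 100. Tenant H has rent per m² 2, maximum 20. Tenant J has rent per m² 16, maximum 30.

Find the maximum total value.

Order the tenants by rent per m²: Tenant J 16 > Tenant Z 6 > Tenant Y 4 > Tenant H 2.
Give Tenant J 30 to hit its cap of 30 — 20 left.
Tenant Z: +20 (room for 100) → 20. Pool exhausted.
Total = 6×20 + 16×30 = 600.

600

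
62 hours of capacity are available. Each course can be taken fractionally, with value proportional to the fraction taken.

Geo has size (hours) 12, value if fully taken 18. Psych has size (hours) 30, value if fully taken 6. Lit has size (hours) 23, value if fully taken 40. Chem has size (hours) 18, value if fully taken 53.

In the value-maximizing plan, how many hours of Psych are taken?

9

Rank by value-to-size ratio: Chem 53/18≈2.94, Lit 40/23≈1.74, Geo 18/12≈1.5, Psych 6/30≈0.2.
Take all of Chem (18 hours, value 53) — 44 hours left.
All 23 hours of Lit fit (value 40) — 21 remain.
Geo: take in full, 12 hours for value 18 — 9 left.
9 hours left: a 9/30 share of Psych gives 6×9/30 = 1.8.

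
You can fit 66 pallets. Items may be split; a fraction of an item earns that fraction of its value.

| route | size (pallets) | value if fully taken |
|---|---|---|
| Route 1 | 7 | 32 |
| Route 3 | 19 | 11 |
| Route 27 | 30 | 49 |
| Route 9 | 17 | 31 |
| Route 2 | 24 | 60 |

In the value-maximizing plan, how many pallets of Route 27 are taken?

18

Best value per unit of size first: Route 1 32/7≈4.57, Route 2 60/24≈2.5, Route 9 31/17≈1.82, Route 27 49/30≈1.63, Route 3 11/19≈0.579.
All 7 pallets of Route 1 fit (value 32) — 59 remain.
All 24 pallets of Route 2 fit (value 60) — 35 remain.
Route 9: take in full, 17 pallets for value 31 — 18 left.
Fill the last 18 pallets with part of Route 27: 18/30 of it earns 29.4.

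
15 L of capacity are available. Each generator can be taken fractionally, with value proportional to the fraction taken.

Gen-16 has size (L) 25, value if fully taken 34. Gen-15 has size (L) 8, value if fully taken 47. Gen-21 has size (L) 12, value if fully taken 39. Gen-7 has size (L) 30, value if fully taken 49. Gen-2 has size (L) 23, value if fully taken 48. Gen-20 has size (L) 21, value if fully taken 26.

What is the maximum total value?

Sort by value density: Gen-15 47/8≈5.88, Gen-21 39/12≈3.25, Gen-2 48/23≈2.09, Gen-7 49/30≈1.63, Gen-16 34/25≈1.36, Gen-20 26/21≈1.24.
Gen-15: take in full, 8 L for value 47 ; 7 left.
7 L left: a 7/12 share of Gen-21 gives 39×7/12 = 22.75.
Total value = 69.75.

69.75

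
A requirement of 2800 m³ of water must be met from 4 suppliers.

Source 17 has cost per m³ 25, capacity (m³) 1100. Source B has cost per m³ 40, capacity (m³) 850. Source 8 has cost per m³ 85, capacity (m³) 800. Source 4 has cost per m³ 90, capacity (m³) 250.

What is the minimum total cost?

Use suppliers in increasing cost order.
Source 17 (25): use full 1100 — 1700 m³ to go.
Source B at 40: take all 850 m³ — 850 still needed.
Source 8 (85): use full 800 — 50 m³ to go.
Source 4 (90): take the remaining 50 — done.
Cost = 1100×25 + 850×40 + 800×85 + 50×90 = 134000.

134000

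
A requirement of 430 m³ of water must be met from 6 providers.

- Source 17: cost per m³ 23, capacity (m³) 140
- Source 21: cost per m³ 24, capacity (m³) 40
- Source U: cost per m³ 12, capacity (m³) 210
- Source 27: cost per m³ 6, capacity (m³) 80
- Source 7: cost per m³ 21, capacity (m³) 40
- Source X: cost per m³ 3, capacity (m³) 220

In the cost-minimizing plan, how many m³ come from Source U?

130

Use providers in increasing cost order.
Source X at 3: take all 220 m³ ; 210 still needed.
Source 27 at 6: take all 80 m³ ; 130 still needed.
Source U (12): take the remaining 130 ; done.
Source 7, Source 17, Source 21: unused.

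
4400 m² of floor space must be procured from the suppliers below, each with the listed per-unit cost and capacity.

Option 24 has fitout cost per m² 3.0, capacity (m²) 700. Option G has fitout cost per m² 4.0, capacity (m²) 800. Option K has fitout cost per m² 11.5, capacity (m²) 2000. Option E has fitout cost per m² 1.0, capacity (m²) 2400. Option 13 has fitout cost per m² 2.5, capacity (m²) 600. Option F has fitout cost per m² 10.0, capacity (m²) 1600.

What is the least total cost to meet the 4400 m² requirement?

Use suppliers in increasing cost order.
Option E (1.0): use full 2400 — 2000 m² to go.
Take 600 from Option 13 at 2.5 — need 1400 more.
Option 24 (3.0): use full 700 — 700 m² to go.
Option G (4.0): take the remaining 700 — done.
Option F, Option K: unused.
Cost = 2400×1.0 + 600×2.5 + 700×3.0 + 700×4.0 = 8800.

8800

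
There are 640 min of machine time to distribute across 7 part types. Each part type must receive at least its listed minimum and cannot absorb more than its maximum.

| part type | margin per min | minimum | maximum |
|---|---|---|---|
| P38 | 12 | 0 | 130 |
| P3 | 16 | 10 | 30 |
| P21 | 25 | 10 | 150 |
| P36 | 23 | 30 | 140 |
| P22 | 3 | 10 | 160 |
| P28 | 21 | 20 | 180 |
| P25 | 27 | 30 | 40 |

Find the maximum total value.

13420

Meeting every minimum uses 0+10+10+30+10+20+30 = 110 min, leaving 530.
Order the part types by margin per min: P25 27 > P21 25 > P36 23 > P28 21 > P3 16 > P38 12 > P22 3.
Give P25 10 more to hit its cap of 40 — 520 left.
Give P21 140 more to hit its cap of 150 — 380 left.
P36: +110 to 140 (cap) — 270 left.
P28: +160 to 180 (cap) — 110 left.
P3 takes 20 more to reach its cap of 30 — 90 left.
Only 90 left; P38 takes them to reach 90.
Total = 12×90 + 16×30 + 25×150 + 23×140 + 3×10 + 21×180 + 27×40 = 13420.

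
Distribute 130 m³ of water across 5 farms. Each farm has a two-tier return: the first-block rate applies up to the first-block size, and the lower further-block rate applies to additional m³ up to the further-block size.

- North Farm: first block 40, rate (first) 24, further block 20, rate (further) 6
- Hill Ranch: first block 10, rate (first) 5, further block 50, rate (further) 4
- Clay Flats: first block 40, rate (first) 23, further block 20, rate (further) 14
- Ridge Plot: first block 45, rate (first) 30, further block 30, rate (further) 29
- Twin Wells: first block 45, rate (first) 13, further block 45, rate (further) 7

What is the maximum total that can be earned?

Treat each block as its own option and order by rate: Ridge Plot/first 30 > Ridge Plot/second 29 > North Farm/first 24 > Clay Flats/first 23 > Clay Flats/second 14 > Twin Wells/first 13 > Twin Wells/second 7 > North Farm/second 6 > Hill Ranch/first 5 > Hill Ranch/second 4.
Ridge Plot/first (30): +45 → 85 left.
Ridge Plot second at 29: fill all 30 → 55 left.
Fill North Farm first block (40 at 24) → 15 left.
Clay Flats/first: +15 of 40 at 23; pool empty.
Total = 30×45 + 29×30 + 24×40 + 23×15 = 3525.

3525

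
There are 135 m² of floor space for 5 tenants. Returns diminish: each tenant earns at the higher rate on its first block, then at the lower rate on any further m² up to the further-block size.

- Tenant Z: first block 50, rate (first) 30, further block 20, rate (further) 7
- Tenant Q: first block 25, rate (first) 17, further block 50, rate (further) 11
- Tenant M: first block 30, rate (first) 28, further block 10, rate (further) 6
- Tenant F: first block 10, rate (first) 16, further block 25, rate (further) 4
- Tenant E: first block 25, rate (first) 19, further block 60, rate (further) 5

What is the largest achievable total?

3320

Order all 10 blocks by rate: Tenant Z/first 30 > Tenant M/first 28 > Tenant E/first 19 > Tenant Q/first 17 > Tenant F/first 16 > Tenant Q/second 11 > Tenant Z/second 7 > Tenant M/second 6 > Tenant E/second 5 > Tenant F/second 4.
Fill Tenant Z first block (50 at 30) → 85 left.
Tenant M/first (28): +30 → 55 left.
Tenant E first at 19: fill all 25 → 30 left.
Fill Tenant Q first block (25 at 17) → 5 left.
5 remain; put them into Tenant F first at 16.
Total = 30×50 + 28×30 + 19×25 + 17×25 + 16×5 = 3320.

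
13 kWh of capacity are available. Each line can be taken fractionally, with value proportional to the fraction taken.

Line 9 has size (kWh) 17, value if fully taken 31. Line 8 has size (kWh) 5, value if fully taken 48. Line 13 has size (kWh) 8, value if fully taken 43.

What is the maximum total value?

Rank by value-to-size ratio: Line 8 48/5≈9.6, Line 13 43/8≈5.38, Line 9 31/17≈1.82.
Take all of Line 8 (5 kWh, value 48) ; 8 kWh left.
All 8 kWh of Line 13 fit (value 43) ; 0 remain.
Total value = 91.

91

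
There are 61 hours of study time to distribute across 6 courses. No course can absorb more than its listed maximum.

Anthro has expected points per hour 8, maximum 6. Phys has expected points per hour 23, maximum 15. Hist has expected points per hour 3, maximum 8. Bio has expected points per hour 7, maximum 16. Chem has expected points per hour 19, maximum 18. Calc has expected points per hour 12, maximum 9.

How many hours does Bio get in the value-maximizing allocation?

13

Highest expected points per hour first: Phys 23 > Chem 19 > Calc 12 > Anthro 8 > Bio 7 > Hist 3.
Phys takes 15 to reach its cap of 15 → 46 left.
Chem takes 18 to reach its cap of 18 → 28 left.
Calc takes 9 to reach its cap of 9 → 19 left.
Give Anthro 6 to hit its cap of 6 → 13 left.
Bio has room for 16 but only 13 remain, so it gets 13.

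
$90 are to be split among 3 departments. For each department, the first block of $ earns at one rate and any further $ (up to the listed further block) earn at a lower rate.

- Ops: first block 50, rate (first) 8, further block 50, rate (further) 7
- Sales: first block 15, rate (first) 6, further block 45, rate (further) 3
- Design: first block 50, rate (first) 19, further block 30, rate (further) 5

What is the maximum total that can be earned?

1270

Rank every tier by rate: Design/T1 19 > Ops/T1 8 > Ops/T2 7 > Sales/T1 6 > Design/T2 5 > Sales/T2 3.
Design/T1 (19): +50 — 40 left.
40 remain; put them into Ops T1 at 8.
Total = 19×50 + 8×40 = 1270.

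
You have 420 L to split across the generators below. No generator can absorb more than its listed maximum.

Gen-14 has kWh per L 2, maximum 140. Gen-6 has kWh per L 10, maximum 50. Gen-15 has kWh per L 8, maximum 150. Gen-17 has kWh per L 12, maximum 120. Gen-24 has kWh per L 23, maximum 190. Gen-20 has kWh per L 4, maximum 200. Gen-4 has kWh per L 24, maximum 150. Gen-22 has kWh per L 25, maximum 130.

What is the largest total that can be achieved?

10070

Highest kWh per L first: Gen-22 25 > Gen-4 24 > Gen-24 23 > Gen-17 12 > Gen-6 10 > Gen-15 8 > Gen-20 4 > Gen-14 2.
Gen-22: +130 to 130 (cap) ; 290 left.
Give Gen-4 150 to hit its cap of 150 ; 140 left.
Only 140 left; Gen-24 takes them to reach 140.
Total = 23×140 + 24×150 + 25×130 = 10070.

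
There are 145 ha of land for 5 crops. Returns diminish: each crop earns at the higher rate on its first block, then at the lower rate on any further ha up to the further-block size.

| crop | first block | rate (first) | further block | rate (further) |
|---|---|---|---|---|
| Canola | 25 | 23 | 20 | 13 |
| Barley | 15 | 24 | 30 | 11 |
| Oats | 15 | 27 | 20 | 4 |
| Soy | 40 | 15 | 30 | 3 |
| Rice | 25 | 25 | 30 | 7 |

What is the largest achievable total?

Treat each block as its own option and order by rate: Oats/T1 27 > Rice/T1 25 > Barley/T1 24 > Canola/T1 23 > Soy/T1 15 > Canola/T2 13 > Barley/T2 11 > Rice/T2 7 > Oats/T2 4 > Soy/T2 3.
Fill Oats T1 block (15 at 27) — 130 left.
Rice/T1 (25): +25 — 105 left.
Barley/T1 (24): +15 — 90 left.
Canola/T1 (23): +25 — 65 left.
Soy/T1 (15): +40 — 25 left.
Fill Canola T2 block (20 at 13) — 5 left.
Barley/T2: +5 of 30 at 11; pool empty.
Total = 27×15 + 25×25 + 24×15 + 23×25 + 15×40 + 13×20 + 11×5 = 2880.

2880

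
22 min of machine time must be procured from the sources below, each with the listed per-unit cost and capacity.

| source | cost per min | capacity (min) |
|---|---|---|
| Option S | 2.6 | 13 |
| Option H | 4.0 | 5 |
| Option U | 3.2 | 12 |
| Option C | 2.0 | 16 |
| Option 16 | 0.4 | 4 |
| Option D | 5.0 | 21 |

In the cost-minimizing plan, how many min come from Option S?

2

Cheapest first:
Option 16 at 0.4: take all 4 min — 18 still needed.
Option C at 2.0: take all 16 min — 2 still needed.
Option S (2.6): take the remaining 2 — done.
Option U, Option H, Option D: unused.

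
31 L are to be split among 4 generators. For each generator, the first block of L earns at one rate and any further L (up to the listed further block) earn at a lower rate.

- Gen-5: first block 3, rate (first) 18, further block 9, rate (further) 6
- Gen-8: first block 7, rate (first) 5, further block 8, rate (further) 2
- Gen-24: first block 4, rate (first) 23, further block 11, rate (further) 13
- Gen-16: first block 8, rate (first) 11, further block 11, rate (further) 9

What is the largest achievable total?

422

Order all 8 blocks by rate: Gen-24/first 23 > Gen-5/first 18 > Gen-24/second 13 > Gen-16/first 11 > Gen-16/second 9 > Gen-5/second 6 > Gen-8/first 5 > Gen-8/second 2.
Gen-24 first at 23: fill all 4 → 27 left.
Gen-5 first at 18: fill all 3 → 24 left.
Gen-24/second (13): +11 → 13 left.
Fill Gen-16 first block (8 at 11) → 5 left.
5 remain; put them into Gen-16 second at 9.
Total = 23×4 + 18×3 + 13×11 + 11×8 + 9×5 = 422.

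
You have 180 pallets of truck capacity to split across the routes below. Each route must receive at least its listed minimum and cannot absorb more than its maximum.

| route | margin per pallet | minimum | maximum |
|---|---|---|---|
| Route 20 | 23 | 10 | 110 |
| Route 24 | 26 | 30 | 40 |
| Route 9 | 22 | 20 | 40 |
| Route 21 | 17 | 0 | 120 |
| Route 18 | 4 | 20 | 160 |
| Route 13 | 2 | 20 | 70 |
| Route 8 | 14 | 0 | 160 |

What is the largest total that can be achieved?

3440

Meeting every minimum uses 10+30+20+0+20+20+0 = 100 pallets, leaving 80.
Order the routes by margin per pallet: Route 24 26 > Route 20 23 > Route 9 22 > Route 21 17 > Route 8 14 > Route 18 4 > Route 13 2.
Route 24 takes 10 more to reach its cap of 40 ; 70 left.
Route 20 has room for 100 more but only 70 remain, so it gets 80.
Total = 23×80 + 26×40 + 22×20 + 4×20 + 2×20 = 3440.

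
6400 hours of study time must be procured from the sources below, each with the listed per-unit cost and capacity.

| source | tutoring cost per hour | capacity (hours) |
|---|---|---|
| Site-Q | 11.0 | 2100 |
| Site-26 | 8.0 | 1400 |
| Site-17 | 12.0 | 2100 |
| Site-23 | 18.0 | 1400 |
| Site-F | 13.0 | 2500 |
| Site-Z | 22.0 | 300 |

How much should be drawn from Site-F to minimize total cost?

800

Use sources in increasing cost order.
Site-26 at 8.0: take all 1400 hours ; 5000 still needed.
Site-Q (11.0): use full 2100 ; 2900 hours to go.
Site-17 (12.0): use full 2100 ; 800 hours to go.
Site-F (13.0): take the remaining 800 ; done.
Site-23, Site-Z: unused.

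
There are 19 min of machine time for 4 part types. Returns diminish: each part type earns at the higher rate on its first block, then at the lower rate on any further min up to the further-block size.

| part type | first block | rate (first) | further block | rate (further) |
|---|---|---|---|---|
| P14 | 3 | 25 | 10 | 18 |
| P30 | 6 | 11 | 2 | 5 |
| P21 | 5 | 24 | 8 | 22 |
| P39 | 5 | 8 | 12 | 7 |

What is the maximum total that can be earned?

425

Treat each block as its own option and order by rate: P14/T1 25 > P21/T1 24 > P21/T2 22 > P14/T2 18 > P30/T1 11 > P39/T1 8 > P39/T2 7 > P30/T2 5.
P14 T1 at 25: fill all 3 ; 16 left.
P21/T1 (24): +5 ; 11 left.
Fill P21 T2 block (8 at 22) ; 3 left.
P14 T2 at 18: only 3 left, fill 3.
Total = 25×3 + 24×5 + 22×8 + 18×3 = 425.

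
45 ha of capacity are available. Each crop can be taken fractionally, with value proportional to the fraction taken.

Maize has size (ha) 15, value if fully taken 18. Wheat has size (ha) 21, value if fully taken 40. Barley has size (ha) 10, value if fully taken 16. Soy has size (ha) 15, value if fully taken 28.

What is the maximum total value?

82.4

Best value per unit of size first: Wheat 40/21≈1.9, Soy 28/15≈1.87, Barley 16/10≈1.6, Maize 18/15≈1.2.
Wheat: take in full, 21 ha for value 40 ; 24 left.
Take all of Soy (15 ha, value 28) ; 9 ha left.
Only 9 ha remain; take 9/10 of Barley for value 16×9/10 = 14.4.
Total value = 82.4.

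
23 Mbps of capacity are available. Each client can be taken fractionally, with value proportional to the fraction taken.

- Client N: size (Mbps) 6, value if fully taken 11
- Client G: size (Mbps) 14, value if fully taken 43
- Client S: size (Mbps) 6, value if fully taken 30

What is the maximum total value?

78.5

Best value per unit of size first: Client S 30/6≈5, Client G 43/14≈3.07, Client N 11/6≈1.83.
Take all of Client S (6 Mbps, value 30) ; 17 Mbps left.
Take all of Client G (14 Mbps, value 43) ; 3 Mbps left.
Only 3 Mbps remain; take 3/6 of Client N for value 11×3/6 = 5.5.
Total value = 78.5.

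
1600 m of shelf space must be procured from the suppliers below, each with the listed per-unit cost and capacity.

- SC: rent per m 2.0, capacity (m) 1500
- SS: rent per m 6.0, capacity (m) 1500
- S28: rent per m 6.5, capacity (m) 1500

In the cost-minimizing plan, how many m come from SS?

Cheapest first:
Take 1500 from SC at 2.0 ; need 100 more.
SS (6.0): take the remaining 100 ; done.
S28: unused.

100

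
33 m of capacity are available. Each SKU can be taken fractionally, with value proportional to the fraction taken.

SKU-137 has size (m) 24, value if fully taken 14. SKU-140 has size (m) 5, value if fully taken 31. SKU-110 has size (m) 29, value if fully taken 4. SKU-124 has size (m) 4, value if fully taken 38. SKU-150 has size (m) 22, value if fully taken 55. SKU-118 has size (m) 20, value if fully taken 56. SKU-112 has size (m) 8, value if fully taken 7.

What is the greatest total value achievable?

Rank by value-to-size ratio: SKU-124 38/4≈9.5, SKU-140 31/5≈6.2, SKU-118 56/20≈2.8, SKU-150 55/22≈2.5, SKU-112 7/8≈0.875, SKU-137 14/24≈0.583, SKU-110 4/29≈0.138.
All 4 m of SKU-124 fit (value 38) ; 29 remain.
SKU-140: take in full, 5 m for value 31 ; 24 left.
SKU-118: take in full, 20 m for value 56 ; 4 left.
Fill the last 4 m with part of SKU-150: 4/22 of it earns 10.
Total value = 135.

135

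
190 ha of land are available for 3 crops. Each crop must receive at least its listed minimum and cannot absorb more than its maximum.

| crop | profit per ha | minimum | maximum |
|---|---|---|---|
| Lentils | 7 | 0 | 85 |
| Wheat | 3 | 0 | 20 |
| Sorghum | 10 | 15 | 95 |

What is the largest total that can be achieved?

1575

Meeting every minimum uses 0+0+15 = 15 ha, leaving 175.
Rank by profit per ha: Sorghum 10 > Lentils 7 > Wheat 3.
Sorghum takes 80 more to reach its cap of 95 → 95 left.
Give Lentils 85 more to hit its cap of 85 → 10 left.
Wheat has room for 20 more but only 10 remain, so it gets 10.
Total = 7×85 + 3×10 + 10×95 = 1575.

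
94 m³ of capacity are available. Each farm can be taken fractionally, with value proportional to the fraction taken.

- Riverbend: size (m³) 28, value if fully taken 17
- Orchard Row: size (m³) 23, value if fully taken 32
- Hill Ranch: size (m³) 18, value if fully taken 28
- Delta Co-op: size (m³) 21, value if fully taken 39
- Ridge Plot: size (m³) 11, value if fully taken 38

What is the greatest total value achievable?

Best value per unit of size first: Ridge Plot 38/11≈3.45, Delta Co-op 39/21≈1.86, Hill Ranch 28/18≈1.56, Orchard Row 32/23≈1.39, Riverbend 17/28≈0.607.
Ridge Plot: take in full, 11 m³ for value 38 → 83 left.
All 21 m³ of Delta Co-op fit (value 39) → 62 remain.
Take all of Hill Ranch (18 m³, value 28) → 44 m³ left.
Orchard Row: take in full, 23 m³ for value 32 → 21 left.
Fill the last 21 m³ with part of Riverbend: 21/28 of it earns 12.75.
Total value = 149.75.

149.75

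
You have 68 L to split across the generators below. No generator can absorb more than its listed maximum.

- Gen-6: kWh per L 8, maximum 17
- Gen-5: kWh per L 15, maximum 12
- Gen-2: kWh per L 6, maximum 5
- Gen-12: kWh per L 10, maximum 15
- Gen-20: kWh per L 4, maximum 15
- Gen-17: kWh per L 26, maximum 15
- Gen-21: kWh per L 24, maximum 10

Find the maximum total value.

1088

Order the generators by kWh per L: Gen-17 26 > Gen-21 24 > Gen-5 15 > Gen-12 10 > Gen-6 8 > Gen-2 6 > Gen-20 4.
Give Gen-17 15 to hit its cap of 15 — 53 left.
Give Gen-21 10 to hit its cap of 10 — 43 left.
Gen-5: +12 to 12 (cap) — 31 left.
Give Gen-12 15 to hit its cap of 15 — 16 left.
Only 16 left; Gen-6 takes them to reach 16.
Total = 8×16 + 15×12 + 10×15 + 26×15 + 24×10 = 1088.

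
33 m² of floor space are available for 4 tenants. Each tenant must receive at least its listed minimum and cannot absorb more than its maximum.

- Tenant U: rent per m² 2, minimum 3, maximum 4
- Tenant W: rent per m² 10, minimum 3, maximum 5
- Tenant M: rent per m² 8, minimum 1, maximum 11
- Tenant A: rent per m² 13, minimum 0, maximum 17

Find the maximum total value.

341

Meeting every minimum uses 3+3+1+0 = 7 m², leaving 26.
Rank by rent per m²: Tenant A 13 > Tenant W 10 > Tenant M 8 > Tenant U 2.
Give Tenant A 17 more to hit its cap of 17 — 9 left.
Give Tenant W 2 more to hit its cap of 5 — 7 left.
Tenant M has room for 10 more but only 7 remain, so it gets 8.
Total = 2×3 + 10×5 + 8×8 + 13×17 = 341.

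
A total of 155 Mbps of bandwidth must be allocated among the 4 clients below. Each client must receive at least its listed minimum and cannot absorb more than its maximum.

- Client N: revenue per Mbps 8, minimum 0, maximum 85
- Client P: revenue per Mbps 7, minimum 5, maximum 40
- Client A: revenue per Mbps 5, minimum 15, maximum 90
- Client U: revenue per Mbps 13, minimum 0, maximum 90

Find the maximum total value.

Meeting every minimum uses 0+5+15+0 = 20 Mbps, leaving 135.
Rank by revenue per Mbps: Client U 13 > Client N 8 > Client P 7 > Client A 5.
Give Client U 90 more to hit its cap of 90 ; 45 left.
Client N has room for 85 more but only 45 remain, so it gets 45.
Total = 8×45 + 7×5 + 5×15 + 13×90 = 1640.

1640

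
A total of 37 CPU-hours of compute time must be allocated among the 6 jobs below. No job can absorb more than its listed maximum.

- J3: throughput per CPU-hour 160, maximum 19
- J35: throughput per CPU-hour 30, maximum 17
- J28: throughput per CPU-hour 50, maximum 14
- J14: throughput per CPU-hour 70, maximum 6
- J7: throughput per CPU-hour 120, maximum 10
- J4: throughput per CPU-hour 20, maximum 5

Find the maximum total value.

4760

Order the jobs by throughput per CPU-hour: J3 160 > J7 120 > J14 70 > J28 50 > J35 30 > J4 20.
Give J3 19 to hit its cap of 19 — 18 left.
J7 takes 10 to reach its cap of 10 — 8 left.
J14 takes 6 to reach its cap of 6 — 2 left.
J28: +2 (room for 14) → 2. Pool exhausted.
Total = 160×19 + 50×2 + 70×6 + 120×10 = 4760.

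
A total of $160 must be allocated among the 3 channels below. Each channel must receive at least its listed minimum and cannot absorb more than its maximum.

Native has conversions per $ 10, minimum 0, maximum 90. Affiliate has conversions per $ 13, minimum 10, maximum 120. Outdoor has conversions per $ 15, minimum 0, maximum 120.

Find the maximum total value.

2320

Meeting every minimum uses 0+10+0 = 10 $, leaving 150.
Order the channels by conversions per $: Outdoor 15 > Affiliate 13 > Native 10.
Outdoor takes 120 more to reach its cap of 120 → 30 left.
Affiliate: +30 (room for 110) → 40. Pool exhausted.
Total = 13×40 + 15×120 = 2320.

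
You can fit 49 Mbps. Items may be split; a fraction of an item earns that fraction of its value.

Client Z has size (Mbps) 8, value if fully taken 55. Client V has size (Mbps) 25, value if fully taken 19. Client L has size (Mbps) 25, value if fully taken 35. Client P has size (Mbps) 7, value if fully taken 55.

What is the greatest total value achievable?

Rank by value-to-size ratio: Client P 55/7≈7.86, Client Z 55/8≈6.88, Client L 35/25≈1.4, Client V 19/25≈0.76.
All 7 Mbps of Client P fit (value 55) → 42 remain.
Client Z: take in full, 8 Mbps for value 55 → 34 left.
All 25 Mbps of Client L fit (value 35) → 9 remain.
9 Mbps left: a 9/25 share of Client V gives 19×9/25 = 6.84.
Total value = 151.84.

151.84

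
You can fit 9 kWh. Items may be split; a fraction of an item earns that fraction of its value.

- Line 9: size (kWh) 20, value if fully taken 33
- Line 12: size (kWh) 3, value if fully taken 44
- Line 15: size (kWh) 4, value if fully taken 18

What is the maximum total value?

65.3

Rank by value-to-size ratio: Line 12 44/3≈14.7, Line 15 18/4≈4.5, Line 9 33/20≈1.65.
All 3 kWh of Line 12 fit (value 44) ; 6 remain.
Take all of Line 15 (4 kWh, value 18) ; 2 kWh left.
2 kWh left: a 2/20 share of Line 9 gives 33×2/20 = 3.3.
Total value = 65.3.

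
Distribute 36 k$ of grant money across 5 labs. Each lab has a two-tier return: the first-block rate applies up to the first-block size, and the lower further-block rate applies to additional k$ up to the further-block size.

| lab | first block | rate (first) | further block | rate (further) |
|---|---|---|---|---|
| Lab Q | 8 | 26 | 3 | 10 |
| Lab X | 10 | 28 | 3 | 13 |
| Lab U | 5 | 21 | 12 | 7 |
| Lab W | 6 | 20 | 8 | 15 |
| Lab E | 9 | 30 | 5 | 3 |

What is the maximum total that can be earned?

Rank every tier by rate: Lab E/T1 30 > Lab X/T1 28 > Lab Q/T1 26 > Lab U/T1 21 > Lab W/T1 20 > Lab W/T2 15 > Lab X/T2 13 > Lab Q/T2 10 > Lab U/T2 7 > Lab E/T2 3.
Lab E/T1 (30): +9 — 27 left.
Lab X T1 at 28: fill all 10 — 17 left.
Lab Q T1 at 26: fill all 8 — 9 left.
Fill Lab U T1 block (5 at 21) — 4 left.
Lab W/T1: +4 of 6 at 20; pool empty.
Total = 30×9 + 28×10 + 26×8 + 21×5 + 20×4 = 943.

943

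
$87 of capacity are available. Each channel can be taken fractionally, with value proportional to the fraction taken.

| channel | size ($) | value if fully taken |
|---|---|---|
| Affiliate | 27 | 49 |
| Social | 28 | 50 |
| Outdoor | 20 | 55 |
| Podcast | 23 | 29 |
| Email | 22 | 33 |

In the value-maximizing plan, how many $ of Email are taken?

12

Best value per unit of size first: Outdoor 55/20≈2.75, Affiliate 49/27≈1.81, Social 50/28≈1.79, Email 33/22≈1.5, Podcast 29/23≈1.26.
Outdoor: take in full, 20 $ for value 55 ; 67 left.
Affiliate: take in full, 27 $ for value 49 ; 40 left.
All 28 $ of Social fit (value 50) ; 12 remain.
12 $ left: a 12/22 share of Email gives 33×12/22 = 18.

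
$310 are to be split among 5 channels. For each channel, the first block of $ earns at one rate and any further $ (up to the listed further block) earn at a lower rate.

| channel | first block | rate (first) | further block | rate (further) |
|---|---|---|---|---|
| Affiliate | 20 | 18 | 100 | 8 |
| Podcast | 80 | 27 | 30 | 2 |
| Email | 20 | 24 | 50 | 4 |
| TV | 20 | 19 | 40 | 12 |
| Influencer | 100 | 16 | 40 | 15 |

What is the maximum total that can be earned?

Treat each block as its own option and order by rate: Podcast/tier1 27 > Email/tier1 24 > TV/tier1 19 > Affiliate/tier1 18 > Influencer/tier1 16 > Influencer/tier2 15 > TV/tier2 12 > Affiliate/tier2 8 > Email/tier2 4 > Podcast/tier2 2.
Podcast tier1 at 27: fill all 80 → 230 left.
Fill Email tier1 block (20 at 24) → 210 left.
Fill TV tier1 block (20 at 19) → 190 left.
Affiliate tier1 at 18: fill all 20 → 170 left.
Influencer tier1 at 16: fill all 100 → 70 left.
Influencer/tier2 (15): +40 → 30 left.
30 remain; put them into TV tier2 at 12.
Total = 27×80 + 24×20 + 19×20 + 18×20 + 16×100 + 15×40 + 12×30 = 5940.

5940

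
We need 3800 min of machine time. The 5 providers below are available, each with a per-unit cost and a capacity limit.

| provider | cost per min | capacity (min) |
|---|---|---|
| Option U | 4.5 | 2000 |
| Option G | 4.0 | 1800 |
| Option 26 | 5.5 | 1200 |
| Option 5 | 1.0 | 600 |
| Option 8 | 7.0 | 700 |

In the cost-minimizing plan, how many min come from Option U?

1400

Fill from the cheapest provider first.
Option 5 (1.0): use full 600 → 3200 min to go.
Option G at 4.0: take all 1800 min → 1400 still needed.
Option U (4.5): take the remaining 1400 → done.
Option 26, Option 8: unused.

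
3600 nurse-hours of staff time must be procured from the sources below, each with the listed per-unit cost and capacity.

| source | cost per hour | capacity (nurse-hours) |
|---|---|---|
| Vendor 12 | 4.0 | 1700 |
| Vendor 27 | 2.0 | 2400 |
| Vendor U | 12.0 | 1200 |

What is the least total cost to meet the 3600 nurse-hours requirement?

9600

Fill from the cheapest source first.
Take 2400 from Vendor 27 at 2.0 → need 1200 more.
Take 1200 from Vendor 12 at 4.0 to finish.
Vendor U: unused.
Cost = 2400×2.0 + 1200×4.0 = 9600.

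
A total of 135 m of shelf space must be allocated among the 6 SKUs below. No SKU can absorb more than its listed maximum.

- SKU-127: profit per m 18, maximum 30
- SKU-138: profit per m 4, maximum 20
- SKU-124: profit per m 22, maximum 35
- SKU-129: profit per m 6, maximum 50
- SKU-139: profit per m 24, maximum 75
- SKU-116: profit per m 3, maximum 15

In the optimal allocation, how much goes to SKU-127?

Highest profit per m first: SKU-139 24 > SKU-124 22 > SKU-127 18 > SKU-129 6 > SKU-138 4 > SKU-116 3.
SKU-139: +75 to 75 (cap) — 60 left.
SKU-124 takes 35 to reach its cap of 35 — 25 left.
Only 25 left; SKU-127 takes them to reach 25.

25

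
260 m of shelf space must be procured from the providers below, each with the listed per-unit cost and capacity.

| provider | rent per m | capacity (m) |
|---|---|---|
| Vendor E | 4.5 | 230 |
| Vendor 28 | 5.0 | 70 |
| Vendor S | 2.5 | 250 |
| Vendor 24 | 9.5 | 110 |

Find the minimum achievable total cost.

670

Fill from the cheapest provider first.
Vendor S at 2.5: take all 250 m ; 10 still needed.
Vendor E (4.5): take the remaining 10 ; done.
Vendor 28, Vendor 24: unused.
Cost = 250×2.5 + 10×4.5 = 670.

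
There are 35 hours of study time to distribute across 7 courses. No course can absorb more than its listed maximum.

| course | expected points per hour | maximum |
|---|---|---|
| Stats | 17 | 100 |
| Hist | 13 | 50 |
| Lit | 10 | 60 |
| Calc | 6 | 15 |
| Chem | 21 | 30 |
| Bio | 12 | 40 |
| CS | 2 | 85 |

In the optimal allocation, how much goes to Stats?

Rank by expected points per hour: Chem 21 > Stats 17 > Hist 13 > Bio 12 > Lit 10 > Calc 6 > CS 2.
Give Chem 30 to hit its cap of 30 → 5 left.
Stats has room for 100 but only 5 remain, so it gets 5.

5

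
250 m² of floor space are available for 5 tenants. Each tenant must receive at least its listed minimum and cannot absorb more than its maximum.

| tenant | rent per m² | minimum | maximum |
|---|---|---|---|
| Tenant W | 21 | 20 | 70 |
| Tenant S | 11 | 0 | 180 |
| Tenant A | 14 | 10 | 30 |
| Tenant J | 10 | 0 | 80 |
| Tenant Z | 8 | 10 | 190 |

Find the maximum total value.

Meeting every minimum uses 20+0+10+0+10 = 40 m², leaving 210.
Order the tenants by rent per m²: Tenant W 21 > Tenant A 14 > Tenant S 11 > Tenant J 10 > Tenant Z 8.
Tenant W: +50 to 70 (cap) ; 160 left.
Tenant A: +20 to 30 (cap) ; 140 left.
Tenant S has room for 180 more but only 140 remain, so it gets 140.
Total = 21×70 + 11×140 + 14×30 + 8×10 = 3510.

3510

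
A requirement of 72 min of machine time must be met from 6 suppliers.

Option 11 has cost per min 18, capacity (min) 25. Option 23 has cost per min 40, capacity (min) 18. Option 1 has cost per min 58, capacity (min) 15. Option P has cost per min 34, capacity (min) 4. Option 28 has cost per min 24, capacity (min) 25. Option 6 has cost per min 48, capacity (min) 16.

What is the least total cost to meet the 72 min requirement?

Fill from the cheapest supplier first.
Option 11 (18): use full 25 → 47 min to go.
Option 28 at 24: take all 25 min → 22 still needed.
Option P at 34: take all 4 min → 18 still needed.
Take 18 from Option 23 at 40 → need 0 more.
Option 6, Option 1: unused.
Cost = 25×18 + 25×24 + 4×34 + 18×40 = 1906.

1906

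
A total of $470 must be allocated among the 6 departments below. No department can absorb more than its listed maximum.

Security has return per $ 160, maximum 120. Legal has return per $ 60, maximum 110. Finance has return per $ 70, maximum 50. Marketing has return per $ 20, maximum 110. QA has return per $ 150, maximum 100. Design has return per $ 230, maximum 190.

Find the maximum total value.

Order the departments by return per $: Design 230 > Security 160 > QA 150 > Finance 70 > Legal 60 > Marketing 20.
Give Design 190 to hit its cap of 190 — 280 left.
Security takes 120 to reach its cap of 120 — 160 left.
QA takes 100 to reach its cap of 100 — 60 left.
Give Finance 50 to hit its cap of 50 — 10 left.
Only 10 left; Legal takes them to reach 10.
Total = 160×120 + 60×10 + 70×50 + 150×100 + 230×190 = 82000.

82000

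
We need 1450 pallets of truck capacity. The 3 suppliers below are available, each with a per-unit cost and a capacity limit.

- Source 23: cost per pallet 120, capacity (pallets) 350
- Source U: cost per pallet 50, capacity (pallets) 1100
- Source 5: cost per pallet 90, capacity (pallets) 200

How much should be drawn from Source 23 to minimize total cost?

Fill from the cheapest supplier first.
Source U at 50: take all 1100 pallets ; 350 still needed.
Take 200 from Source 5 at 90 ; need 150 more.
Source 23 (120): take the remaining 150 ; done.

150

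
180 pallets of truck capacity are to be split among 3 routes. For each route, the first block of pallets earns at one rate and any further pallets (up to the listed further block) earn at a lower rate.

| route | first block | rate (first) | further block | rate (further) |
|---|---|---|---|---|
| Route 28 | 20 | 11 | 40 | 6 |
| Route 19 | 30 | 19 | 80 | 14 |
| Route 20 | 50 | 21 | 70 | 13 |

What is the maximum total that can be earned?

Order all 6 blocks by rate: Route 20/first 21 > Route 19/first 19 > Route 19/second 14 > Route 20/second 13 > Route 28/first 11 > Route 28/second 6.
Fill Route 20 first block (50 at 21) — 130 left.
Fill Route 19 first block (30 at 19) — 100 left.
Route 19/second (14): +80 — 20 left.
Route 20/second: +20 of 70 at 13; pool empty.
Total = 21×50 + 19×30 + 14×80 + 13×20 = 3000.

3000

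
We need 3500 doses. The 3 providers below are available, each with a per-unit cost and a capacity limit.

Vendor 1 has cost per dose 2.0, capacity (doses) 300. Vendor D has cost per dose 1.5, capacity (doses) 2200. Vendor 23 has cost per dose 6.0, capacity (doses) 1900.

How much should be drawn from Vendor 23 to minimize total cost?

Fill from the cheapest provider first.
Vendor D at 1.5: take all 2200 doses → 1300 still needed.
Take 300 from Vendor 1 at 2.0 → need 1000 more.
Take 1000 from Vendor 23 at 6.0 to finish.

1000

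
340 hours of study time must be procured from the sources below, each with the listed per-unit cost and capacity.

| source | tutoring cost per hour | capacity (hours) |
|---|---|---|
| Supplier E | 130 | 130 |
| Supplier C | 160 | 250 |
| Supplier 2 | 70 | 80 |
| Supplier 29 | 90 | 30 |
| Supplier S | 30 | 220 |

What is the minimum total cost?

16200

Use sources in increasing cost order.
Take 220 from Supplier S at 30 ; need 120 more.
Take 80 from Supplier 2 at 70 ; need 40 more.
Supplier 29 at 90: take all 30 hours ; 10 still needed.
Supplier E (130): take the remaining 10 ; done.
Supplier C: unused.
Cost = 220×30 + 80×70 + 30×90 + 10×130 = 16200.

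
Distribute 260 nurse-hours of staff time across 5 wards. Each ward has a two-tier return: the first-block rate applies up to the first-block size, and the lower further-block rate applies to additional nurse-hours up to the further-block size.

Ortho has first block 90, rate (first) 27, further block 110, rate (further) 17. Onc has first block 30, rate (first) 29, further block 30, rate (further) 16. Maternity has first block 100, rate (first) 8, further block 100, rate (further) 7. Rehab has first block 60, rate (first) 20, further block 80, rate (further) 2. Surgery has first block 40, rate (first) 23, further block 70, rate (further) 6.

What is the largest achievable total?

Order all 10 blocks by rate: Onc/T1 29 > Ortho/T1 27 > Surgery/T1 23 > Rehab/T1 20 > Ortho/T2 17 > Onc/T2 16 > Maternity/T1 8 > Maternity/T2 7 > Surgery/T2 6 > Rehab/T2 2.
Onc/T1 (29): +30 ; 230 left.
Ortho T1 at 27: fill all 90 ; 140 left.
Surgery/T1 (23): +40 ; 100 left.
Rehab T1 at 20: fill all 60 ; 40 left.
Ortho T2 at 17: only 40 left, fill 40.
Total = 29×30 + 27×90 + 23×40 + 20×60 + 17×40 = 6100.

6100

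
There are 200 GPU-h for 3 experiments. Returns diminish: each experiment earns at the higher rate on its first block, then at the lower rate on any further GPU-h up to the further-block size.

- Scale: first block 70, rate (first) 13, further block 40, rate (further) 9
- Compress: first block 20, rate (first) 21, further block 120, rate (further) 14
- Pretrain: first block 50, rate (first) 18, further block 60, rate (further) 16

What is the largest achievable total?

Treat each block as its own option and order by rate: Compress/tier1 21 > Pretrain/tier1 18 > Pretrain/tier2 16 > Compress/tier2 14 > Scale/tier1 13 > Scale/tier2 9.
Compress tier1 at 21: fill all 20 ; 180 left.
Fill Pretrain tier1 block (50 at 18) ; 130 left.
Fill Pretrain tier2 block (60 at 16) ; 70 left.
Compress/tier2: +70 of 120 at 14; pool empty.
Total = 21×20 + 18×50 + 16×60 + 14×70 = 3260.

3260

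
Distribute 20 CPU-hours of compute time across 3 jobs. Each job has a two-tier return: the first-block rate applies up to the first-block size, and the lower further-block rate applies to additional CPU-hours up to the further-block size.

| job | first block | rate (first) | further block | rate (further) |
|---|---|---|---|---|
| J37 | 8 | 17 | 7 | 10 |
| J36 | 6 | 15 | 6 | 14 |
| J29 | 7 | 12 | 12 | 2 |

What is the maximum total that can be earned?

310

Order all 6 blocks by rate: J37/tier1 17 > J36/tier1 15 > J36/tier2 14 > J29/tier1 12 > J37/tier2 10 > J29/tier2 2.
J37 tier1 at 17: fill all 8 ; 12 left.
J36 tier1 at 15: fill all 6 ; 6 left.
Fill J36 tier2 block (6 at 14) ; 0 left.
Total = 17×8 + 15×6 + 14×6 = 310.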